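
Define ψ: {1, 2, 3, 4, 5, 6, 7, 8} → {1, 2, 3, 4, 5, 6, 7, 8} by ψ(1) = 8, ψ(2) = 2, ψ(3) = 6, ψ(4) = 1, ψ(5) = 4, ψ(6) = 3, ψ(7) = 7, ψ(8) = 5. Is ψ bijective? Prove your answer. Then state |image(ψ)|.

The values 8, 2, 6, 1, 4, 3, 7, 5 are a permutation of {1, 2, 3, 4, 5, 6, 7, 8}: each element appears exactly once.
So ψ is injective and surjective, hence bijective.
The image of ψ is {1, 2, 3, 4, 5, 6, 7, 8}, which has 8 elements.

8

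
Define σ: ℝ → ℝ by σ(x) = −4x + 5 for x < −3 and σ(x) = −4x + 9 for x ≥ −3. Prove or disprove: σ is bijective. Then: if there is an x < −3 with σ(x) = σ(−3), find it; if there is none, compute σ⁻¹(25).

-4

Both pieces are strictly decreasing (slopes −4 and −4), so each is injective on its own interval.
The left piece maps (−∞, −3) onto (17, ∞); the right piece maps [−3, ∞) onto (−∞, 21].
These images overlap. In particular σ(−3) = 21 (right piece), and solving −4x + 5 = 21 on the left piece gives x = −4 < −3.
So σ(−4) = σ(−3) with −4 ≠ −3, and σ is not injective, hence not bijective. This x = −4 is the requested value below −3.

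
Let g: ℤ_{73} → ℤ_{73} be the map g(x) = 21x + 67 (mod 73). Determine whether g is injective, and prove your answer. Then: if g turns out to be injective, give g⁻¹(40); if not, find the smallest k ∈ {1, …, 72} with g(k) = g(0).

30

By definition, g is injective if g(s) = g(t) implies s = t.
Suppose g(s) = g(t) in ℤ_{73}. Then 21s + 67 ≡ 21t + 67 (mod 73), thus 21(s − t) ≡ 0 (mod 73).
Since gcd(21, 73) = 1, 21 is invertible modulo 73, hence s − t ≡ 0 (mod 73), i.e. s = t.
Thus g is injective.
We now compute 21⁻¹ mod 73 explicitly. Euclid's algorithm: 73 = 3·21 + 10, 21 = 2·10 + 1; back-substituting gives 1 = 7·21 − 2·73, so 21⁻¹ ≡ 7 (mod 73).
Since g is injective, we compute g⁻¹(40): solve 21x + 67 ≡ 40 (mod 73), i.e. 21x ≡ 46 (mod 73).
Multiplying by 21⁻¹ = 7 gives x ≡ 7·46 = 322 = 4·73 + 30 ≡ 30 (mod 73).
Check: g(30) = 21·30 + 67 = 697 = 9·73 + 40 ≡ 40 (mod 73).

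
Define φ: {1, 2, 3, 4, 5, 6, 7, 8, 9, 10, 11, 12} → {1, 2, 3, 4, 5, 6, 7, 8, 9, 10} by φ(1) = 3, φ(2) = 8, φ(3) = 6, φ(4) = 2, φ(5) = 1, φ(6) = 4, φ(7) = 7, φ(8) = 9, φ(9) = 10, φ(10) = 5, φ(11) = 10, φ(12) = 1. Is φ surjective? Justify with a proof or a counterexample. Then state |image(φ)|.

Every element of the codomain has a preimage: 1 = φ(5), 2 = φ(4), 3 = φ(1), 4 = φ(6), 5 = φ(10), 6 = φ(3), 7 = φ(7), 8 = φ(2), 9 = φ(8), 10 = φ(9).
Hence φ is surjective.
The image of φ is {1, 2, 3, 4, 5, 6, 7, 8, 9, 10}, which has 10 elements.

10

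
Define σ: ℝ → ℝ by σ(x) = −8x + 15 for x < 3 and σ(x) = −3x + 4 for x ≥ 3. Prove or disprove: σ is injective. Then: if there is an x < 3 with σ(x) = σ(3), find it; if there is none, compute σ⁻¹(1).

Both pieces are strictly decreasing (slopes −8 and −3), so each is injective on its own interval.
The left piece maps (−∞, 3) onto (−9, ∞); the right piece maps [3, ∞) onto (−∞, −5].
These images overlap. In particular σ(3) = −5 (right piece), and solving −8x + 15 = −5 on the left piece gives x = 5/2 < 3.
So σ(5/2) = σ(3) with 5/2 ≠ 3, and σ is not injective. This x = 5/2 is the requested value below 3.

5/2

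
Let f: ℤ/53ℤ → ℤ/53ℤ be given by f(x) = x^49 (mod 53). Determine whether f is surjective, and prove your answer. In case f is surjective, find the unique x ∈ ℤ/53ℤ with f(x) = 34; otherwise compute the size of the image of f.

Since 53 is prime, the nonzero elements of ℤ/53ℤ form a cyclic group of order 52.
As gcd(49, 52) = 1, raising to the 49th power is a bijection on this group: if x_1^49 ≡ x_2^49 then (x_1x_2^{−1})^49 = 1, and the only element of order dividing gcd(49, 52) = 1 is 1, so x_1 = x_2.
With f(0) = 0 this makes f injective on all of ℤ/53ℤ, hence bijective (finite equal-size domain and codomain). In particular f is surjective.
Since f is surjective, we find the preimage of 34. The inverse of x ↦ x^49 on (ℤ/53ℤ)^× is x ↦ x^17, because 49·17 = 833 = 16·52 + 1 ≡ 1 (mod 52) and x^{52} = 1 for x ≠ 0 (Fermat). So f⁻¹(34) = 34^17 mod 53.
Repeated squaring mod 53: 34^1 ≡ 34, 34^2 ≡ 34² = 1156 ≡ 43, 34^4 ≡ 43² = 1849 ≡ 47, 34^8 ≡ 47² = 2209 ≡ 36, 34^16 ≡ 36² = 1296 ≡ 24. Since 17 = 16 + 1, 34^17 ≡ 24·34: 24·34 = 816 ≡ 21. So 34^17 ≡ 21 (mod 53).
Hence f⁻¹(34) = 21.

21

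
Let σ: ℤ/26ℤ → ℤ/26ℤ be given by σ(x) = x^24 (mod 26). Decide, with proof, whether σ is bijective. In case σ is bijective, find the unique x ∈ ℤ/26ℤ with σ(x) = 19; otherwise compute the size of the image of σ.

σ(1) = 1^24 = 1.
σ(3): Repeated squaring mod 26: 3^1 ≡ 3, 3^2 ≡ 3² = 9, 3^4 ≡ 9² = 81 ≡ 3, 3^8 ≡ 3² = 9, 3^16 ≡ 9² = 81 ≡ 3. Since 24 = 16 + 8, 3^24 ≡ 3·9: 3·9 = 27 ≡ 1. So 3^24 ≡ 1 (mod 26).
So σ(1) = σ(3) = 1 while 1 ≠ 3, hence σ is not injective, hence not bijective.
Since σ is not bijective, we determine |image(σ)|. Computing x^24 mod 26 for each x (by repeated squaring, reducing mod 26 at every step), the values σ(0), σ(1), …, σ(25) are: 0, 1, 14, 1, 14, 1, 14, 1, 14, 1, 14, 1, 14, 13, 14, 1, 14, 1, 14, 1, 14, 1, 14, 1, 14, 1.
The distinct values are {0, 1, 13, 14}; there are 4 of them.

4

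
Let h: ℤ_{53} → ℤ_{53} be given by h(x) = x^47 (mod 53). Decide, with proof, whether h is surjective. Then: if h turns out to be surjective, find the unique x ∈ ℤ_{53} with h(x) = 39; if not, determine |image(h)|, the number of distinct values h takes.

33

Since 53 is prime, the nonzero elements of ℤ_{53} form a cyclic group of order 52.
As gcd(47, 52) = 1, raising to the 47th power is a bijection on this group: if u^47 ≡ v^47 then (uv^{−1})^47 = 1, and the only element of order dividing gcd(47, 52) = 1 is 1, so u = v.
With h(0) = 0 this makes h injective on all of ℤ_{53}, hence bijective (finite equal-size domain and codomain). In particular h is surjective.
Since h is surjective, we find the preimage of 39. The inverse of x ↦ x^47 on (ℤ_{53})^× is x ↦ x^31, because 47·31 = 1457 = 28·52 + 1 ≡ 1 (mod 52) and x^{52} = 1 for x ≠ 0 (Fermat). So h⁻¹(39) = 39^31 mod 53.
Repeated squaring mod 53: 39^1 ≡ 39, 39^2 ≡ 39² = 1521 ≡ 37, 39^4 ≡ 37² = 1369 ≡ 44, 39^8 ≡ 44² = 1936 ≡ 28, 39^16 ≡ 28² = 784 ≡ 42. Since 31 = 16 + 8 + 4 + 2 + 1, 39^31 ≡ 42·28·44·37·39: 42·28 = 1176 ≡ 10, then 10·44 = 440 ≡ 16, then 16·37 = 592 ≡ 9, then 9·39 = 351 ≡ 33. So 39^31 ≡ 33 (mod 53).
Hence h⁻¹(39) = 33.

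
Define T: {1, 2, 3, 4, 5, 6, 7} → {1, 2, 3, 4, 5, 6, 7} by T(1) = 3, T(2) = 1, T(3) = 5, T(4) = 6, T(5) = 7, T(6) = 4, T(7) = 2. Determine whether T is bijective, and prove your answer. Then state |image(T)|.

The values 3, 1, 5, 6, 7, 4, 2 are a permutation of {1, 2, 3, 4, 5, 6, 7}: each element appears exactly once.
So T is injective and surjective, hence bijective.
The image of T is {1, 2, 3, 4, 5, 6, 7}, which has 7 elements.

7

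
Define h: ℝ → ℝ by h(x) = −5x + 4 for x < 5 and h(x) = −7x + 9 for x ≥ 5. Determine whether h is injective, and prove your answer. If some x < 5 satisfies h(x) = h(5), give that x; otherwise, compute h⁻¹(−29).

Both pieces are strictly decreasing (slopes −5 and −7), so each is injective on its own interval.
The left piece maps (−∞, 5) onto (−21, ∞); the right piece maps [5, ∞) onto (−∞, −26].
These images are disjoint, so no value is attained by both pieces. So h is injective.
Because the two images are disjoint, no x < 5 has h(x) = h(5), so we compute h⁻¹(−29): −29 lies in (−∞, −26], so solve −7x + 9 = −29: x = (−29 − 9)/(−7) = 38/7.

38/7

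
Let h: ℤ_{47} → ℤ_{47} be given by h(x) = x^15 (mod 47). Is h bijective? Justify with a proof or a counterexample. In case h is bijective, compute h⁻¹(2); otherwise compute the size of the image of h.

6

Since 47 is prime, the nonzero elements of ℤ_{47} form a cyclic group of order 46.
As gcd(15, 46) = 1, raising to the 15th power is a bijection on this group: if s^15 ≡ t^15 then (st^{−1})^15 = 1, and the only element of order dividing gcd(15, 46) = 1 is 1, so s = t.
With h(0) = 0 this makes h injective on all of ℤ_{47}, hence bijective (finite equal-size domain and codomain). In particular h is bijective.
Since h is bijective, we find the preimage of 2. The inverse of x ↦ x^15 on (ℤ_{47})^× is x ↦ x^43, because 15·43 = 645 = 14·46 + 1 ≡ 1 (mod 46) and x^{46} = 1 for x ≠ 0 (Fermat). So h⁻¹(2) = 2^43 mod 47.
Repeated squaring mod 47: 2^1 ≡ 2, 2^2 ≡ 2² = 4, 2^4 ≡ 4² = 16, 2^8 ≡ 16² = 256 ≡ 21, 2^16 ≡ 21² = 441 ≡ 18, 2^32 ≡ 18² = 324 ≡ 42. Since 43 = 32 + 8 + 2 + 1, 2^43 ≡ 42·21·4·2: 42·21 = 882 ≡ 36, then 36·4 = 144 ≡ 3, then 3·2 = 6. So 2^43 ≡ 6 (mod 47).
Hence h⁻¹(2) = 6.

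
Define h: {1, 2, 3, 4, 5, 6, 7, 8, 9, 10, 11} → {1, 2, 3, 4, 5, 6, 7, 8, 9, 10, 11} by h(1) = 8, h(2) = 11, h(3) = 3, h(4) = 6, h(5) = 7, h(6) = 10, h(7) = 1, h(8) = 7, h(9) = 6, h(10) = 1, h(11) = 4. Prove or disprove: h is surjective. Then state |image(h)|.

No element maps to 2, so h is not surjective.
The image of h is {1, 3, 4, 6, 7, 8, 10, 11}, which has 8 elements.

8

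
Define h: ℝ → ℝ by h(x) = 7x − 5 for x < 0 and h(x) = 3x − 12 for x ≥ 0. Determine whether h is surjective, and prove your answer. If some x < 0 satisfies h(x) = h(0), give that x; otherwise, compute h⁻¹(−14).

-1

Both pieces are strictly increasing (slopes 7 and 3), so each is injective on its own interval.
The left piece maps (−∞, 0) onto (−∞, −5); the right piece maps [0, ∞) onto [−12, ∞).
The union (−∞, −5) ∪ [−12, ∞) covers ℝ, so h is surjective.
For the follow-up: the images overlap, so an x < 0 with h(x) = h(0) exists. h(0) = −12; solving 7x − 5 = −12 for x < 0 gives x = (−12 + 5)/7 = −1.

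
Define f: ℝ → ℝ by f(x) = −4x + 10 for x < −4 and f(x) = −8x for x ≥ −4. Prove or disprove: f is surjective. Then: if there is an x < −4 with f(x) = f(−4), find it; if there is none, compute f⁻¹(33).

-11/2

Both pieces are strictly decreasing (slopes −4 and −8), so each is injective on its own interval.
The left piece maps (−∞, −4) onto (26, ∞); the right piece maps [−4, ∞) onto (−∞, 32].
The union (26, ∞) ∪ (−∞, 32] covers ℝ, so f is surjective.
For the follow-up: the images overlap, so an x < −4 with f(x) = f(−4) exists. f(−4) = 32; solving −4x + 10 = 32 for x < −4 gives x = (32 − 10)/(−4) = −11/2.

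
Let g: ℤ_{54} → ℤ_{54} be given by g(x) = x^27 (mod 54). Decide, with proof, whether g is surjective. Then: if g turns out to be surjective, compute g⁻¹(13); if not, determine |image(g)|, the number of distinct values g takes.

6

g(0) = 0^27 = 0.
g(6): Repeated squaring mod 54: 6^1 ≡ 6, 6^2 ≡ 6² = 36, 6^4 ≡ 36² = 1296 ≡ 0, 6^8 ≡ 0² = 0, 6^16 ≡ 0² = 0. Since 27 = 16 + 8 + 2 + 1, 6^27 ≡ 0·0·36·6: 0·0 = 0, then 0·36 = 0, then 0·6 = 0. So 6^27 ≡ 0 (mod 54).
So g(0) = g(6) = 0 while 0 ≠ 6, therefore g is not injective.
A non-injective map from the 54-element set ℤ_{54} to itself takes at most 53 distinct values, so it cannot be surjective. Therefore g is not surjective.
Since g is not surjective, we determine |image(g)|. Computing x^27 mod 54 for each x (by repeated squaring, reducing mod 54 at every step), the values g(0), g(1), …, g(53) are: 0, 1, 26, 27, 28, 53, 0, 1, 26, 27, 28, 53, 0, 1, 26, 27, 28, 53, 0, 1, 26, 27, 28, 53, 0, 1, 26, 27, 28, 53, 0, 1, 26, 27, 28, 53, 0, 1, 26, 27, 28, 53, 0, 1, 26, 27, 28, 53, 0, 1, 26, 27, 28, 53.
The distinct values are {0, 1, 26, 27, 28, 53}; there are 6 of them.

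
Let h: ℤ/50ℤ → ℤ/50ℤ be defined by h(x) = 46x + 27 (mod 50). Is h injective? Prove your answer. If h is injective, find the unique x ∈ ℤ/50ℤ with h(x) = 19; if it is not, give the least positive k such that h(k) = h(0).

By definition, h is injective if h(x_1) = h(x_2) implies x_1 = x_2.
We have gcd(46, 50) = 2 > 1. Taking x_1 = 0 and x_2 = 25: h(0) = 27 and h(25) = 46·25 + 27 = 1177 ≡ 27 (mod 50).
So h(0) = h(25) while 0 ≠ 25, hence h is not injective.
Since h is not injective, we find the least positive k with h(k) = h(0): this means 46k ≡ 0 (mod 50), i.e. 50 ∣ 46k. Since gcd(46, 50) = 2, dividing through by 2 this holds exactly when 25 ∣ 23k, and as gcd(23, 25) = 1, exactly when 25 ∣ k.
The smallest positive such k is 25.

25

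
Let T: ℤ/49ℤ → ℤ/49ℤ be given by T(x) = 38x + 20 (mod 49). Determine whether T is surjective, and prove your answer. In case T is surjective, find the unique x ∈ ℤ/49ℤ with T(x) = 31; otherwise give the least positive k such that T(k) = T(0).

Since gcd(38, 49) = 1, 38 is invertible modulo 49. Euclid's algorithm: 49 = 1·38 + 11, 38 = 3·11 + 5, 11 = 2·5 + 1; back-substituting gives 1 = 40·38 − 31·49, so 38⁻¹ ≡ 40 (mod 49).
Then y ↦ 40(y − 20) is a two-sided inverse to T, so every y ∈ ℤ/49ℤ has a preimage.
So T is surjective.
Since T is surjective, we find T⁻¹(31): we need 38x ≡ 31 − 20 ≡ 11 (mod 49). Using 38⁻¹ = 40: x ≡ 40·11 = 440 = 8·49 + 48, so x = 48.
Check: T(48) = 38·48 + 20 = 1844 = 37·49 + 31 ≡ 31 (mod 49).

48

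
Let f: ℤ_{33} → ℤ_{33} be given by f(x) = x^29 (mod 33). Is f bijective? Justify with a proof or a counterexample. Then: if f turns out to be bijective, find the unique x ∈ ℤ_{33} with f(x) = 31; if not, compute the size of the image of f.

16

Computing x^29 mod 33 for each x (by repeated squaring, reducing mod 33 at every step), the values f(0), f(1), …, f(32) are: 0, 1, 17, 15, 25, 20, 24, 19, 29, 27, 10, 11, 12, 28, 26, 3, 31, 2, 30, 7, 5, 21, 22, 23, 6, 4, 14, 9, 13, 8, 18, 16, 32.
Every element of ℤ_{33} appears exactly once in this list, so f is a bijection, and in particular bijective.
Since f is bijective, we read off the preimage of 31 from the same table: f(16) = 31, so f⁻¹(31) = 16.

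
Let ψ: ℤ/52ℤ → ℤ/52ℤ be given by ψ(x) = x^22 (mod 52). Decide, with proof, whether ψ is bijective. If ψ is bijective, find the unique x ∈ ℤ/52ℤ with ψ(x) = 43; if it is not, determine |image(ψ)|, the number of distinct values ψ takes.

14

ψ(12): Repeated squaring mod 52: 12^1 ≡ 12, 12^2 ≡ 12² = 144 ≡ 40, 12^4 ≡ 40² = 1600 ≡ 40, 12^8 ≡ 40² = 1600 ≡ 40, 12^16 ≡ 40² = 1600 ≡ 40. Since 22 = 16 + 4 + 2, 12^22 ≡ 40·40·40: 40·40 = 1600 ≡ 40, then 40·40 = 1600 ≡ 40. So 12^22 ≡ 40 (mod 52).
ψ(14): Repeated squaring mod 52: 14^1 ≡ 14, 14^2 ≡ 14² = 196 ≡ 40, 14^4 ≡ 40² = 1600 ≡ 40, 14^8 ≡ 40² = 1600 ≡ 40, 14^16 ≡ 40² = 1600 ≡ 40. Since 22 = 16 + 4 + 2, 14^22 ≡ 40·40·40: 40·40 = 1600 ≡ 40, then 40·40 = 1600 ≡ 40. So 14^22 ≡ 40 (mod 52).
So ψ(12) = ψ(14) = 40 while 12 ≠ 14, therefore ψ is not injective, hence not bijective.
Since ψ is not bijective, we determine |image(ψ)|. Computing x^22 mod 52 for each x (by repeated squaring, reducing mod 52 at every step), the values ψ(0), ψ(1), …, ψ(51) are: 0, 1, 36, 29, 48, 25, 4, 17, 12, 9, 16, 49, 40, 13, 40, 49, 16, 9, 12, 17, 4, 25, 48, 29, 36, 1, 0, 1, 36, 29, 48, 25, 4, 17, 12, 9, 16, 49, 40, 13, 40, 49, 16, 9, 12, 17, 4, 25, 48, 29, 36, 1.
The distinct values are {0, 1, 4, 9, 12, 13, 16, 17, 25, 29, 36, 40, 48, 49}; there are 14 of them.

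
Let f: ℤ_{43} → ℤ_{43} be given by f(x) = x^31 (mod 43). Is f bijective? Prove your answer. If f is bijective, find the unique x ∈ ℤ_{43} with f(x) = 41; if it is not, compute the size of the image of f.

11

Since 43 is prime, the nonzero elements of ℤ_{43} form a cyclic group of order 42.
As gcd(31, 42) = 1, raising to the 31st power is a bijection on this group: if u^31 ≡ v^31 then (uv^{−1})^31 = 1, and the only element of order dividing gcd(31, 42) = 1 is 1, so u = v.
With f(0) = 0 this makes f injective on all of ℤ_{43}, hence bijective (finite equal-size domain and codomain). In particular f is bijective.
Since f is bijective, we find the preimage of 41. The inverse of x ↦ x^31 on (ℤ_{43})^× is x ↦ x^19, because 31·19 = 589 = 14·42 + 1 ≡ 1 (mod 42) and x^{42} = 1 for x ≠ 0 (Fermat). So f⁻¹(41) = 41^19 mod 43.
Repeated squaring mod 43: 41^1 ≡ 41, 41^2 ≡ 41² = 1681 ≡ 4, 41^4 ≡ 4² = 16, 41^8 ≡ 16² = 256 ≡ 41, 41^16 ≡ 41² = 1681 ≡ 4. Since 19 = 16 + 2 + 1, 41^19 ≡ 4·4·41: 4·4 = 16, then 16·41 = 656 ≡ 11. So 41^19 ≡ 11 (mod 43).
Hence f⁻¹(41) = 11.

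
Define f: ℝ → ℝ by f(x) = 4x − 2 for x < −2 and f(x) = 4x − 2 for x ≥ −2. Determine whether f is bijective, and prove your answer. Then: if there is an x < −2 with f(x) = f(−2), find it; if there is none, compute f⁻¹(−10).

Both pieces are strictly increasing (slopes 4 and 4), so each is injective on its own interval.
The left piece maps (−∞, −2) onto (−∞, −10); the right piece maps [−2, ∞) onto [−10, ∞).
Since −10 = −10, the images partition ℝ: f is injective and surjective, hence bijective.
Because the two images are disjoint, no x < −2 has f(x) = f(−2), so we compute f⁻¹(−10): −10 lies in [−10, ∞), so solve 4x − 2 = −10: x = (−10 + 2)/4 = −2.

-2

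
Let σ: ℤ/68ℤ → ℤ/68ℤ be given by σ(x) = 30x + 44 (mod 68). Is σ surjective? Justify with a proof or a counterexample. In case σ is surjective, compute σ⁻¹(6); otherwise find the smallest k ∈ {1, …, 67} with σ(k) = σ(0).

Recall: σ is surjective if every y in the codomain equals σ(x) for some x in the domain.
Since gcd(30, 68) = 2, we have 30x ≡ 0 (mod 2) for all x, so σ(x) ≡ 0 (mod 2).
But 1 ≢ 0 (mod 2), so 1 ∈ ℤ/68ℤ has no preimage. Therefore σ is not surjective.
Since σ is not surjective, we find the least positive k with σ(k) = σ(0): this means 30k ≡ 0 (mod 68), i.e. 68 ∣ 30k. Since gcd(30, 68) = 2, dividing through by 2 this holds exactly when 34 ∣ 15k, and as gcd(15, 34) = 1, exactly when 34 ∣ k.
The smallest positive such k is 34.

34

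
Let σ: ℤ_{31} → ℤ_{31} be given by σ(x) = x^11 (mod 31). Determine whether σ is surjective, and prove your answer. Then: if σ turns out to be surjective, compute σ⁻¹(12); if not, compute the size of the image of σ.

Since 31 is prime, the nonzero elements of ℤ_{31} form a cyclic group of order 30.
As gcd(11, 30) = 1, raising to the 11th power is a bijection on this group: if s^11 ≡ t^11 then (st^{−1})^11 = 1, and the only element of order dividing gcd(11, 30) = 1 is 1, so s = t.
With σ(0) = 0 this makes σ injective on all of ℤ_{31}, hence bijective (finite equal-size domain and codomain). In particular σ is surjective.
Since σ is surjective, we find the preimage of 12. The inverse of x ↦ x^11 on (ℤ_{31})^× is x ↦ x^11, because 11·11 = 121 = 4·30 + 1 ≡ 1 (mod 30) and x^{30} = 1 for x ≠ 0 (Fermat). So σ⁻¹(12) = 12^11 mod 31.
Repeated squaring mod 31: 12^1 ≡ 12, 12^2 ≡ 12² = 144 ≡ 20, 12^4 ≡ 20² = 400 ≡ 28, 12^8 ≡ 28² = 784 ≡ 9. Since 11 = 8 + 2 + 1, 12^11 ≡ 9·20·12: 9·20 = 180 ≡ 25, then 25·12 = 300 ≡ 21. So 12^11 ≡ 21 (mod 31).
Hence σ⁻¹(12) = 21.

21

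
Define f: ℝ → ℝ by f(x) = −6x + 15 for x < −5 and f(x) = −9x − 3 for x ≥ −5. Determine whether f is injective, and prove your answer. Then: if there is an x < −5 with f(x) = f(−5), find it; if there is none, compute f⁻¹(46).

-31/6

Both pieces are strictly decreasing (slopes −6 and −9), so each is injective on its own interval.
The left piece maps (−∞, −5) onto (45, ∞); the right piece maps [−5, ∞) onto (−∞, 42].
These images are disjoint, so no value is attained by both pieces. So f is injective.
Because the two images are disjoint, no x < −5 has f(x) = f(−5), so we compute f⁻¹(46): 46 lies in (45, ∞), so solve −6x + 15 = 46: x = (46 − 15)/(−6) = −31/6.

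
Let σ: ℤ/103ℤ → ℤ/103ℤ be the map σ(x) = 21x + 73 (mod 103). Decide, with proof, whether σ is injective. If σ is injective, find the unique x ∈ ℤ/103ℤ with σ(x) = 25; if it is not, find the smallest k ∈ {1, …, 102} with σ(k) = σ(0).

If σ(x_1) = σ(x_2), then 21x_1 ≡ 21x_2 (mod 103). Because gcd(21, 103) = 1, we may cancel 21 to get x_1 ≡ x_2 (mod 103).
Hence σ is injective.
We now compute 21⁻¹ mod 103 explicitly. Euclid's algorithm: 103 = 4·21 + 19, 21 = 1·19 + 2, 19 = 9·2 + 1; back-substituting gives 1 = 54·21 − 11·103, so 21⁻¹ ≡ 54 (mod 103).
Since σ is injective, we compute σ⁻¹(25): solve 21x + 73 ≡ 25 (mod 103), i.e. 21x ≡ 55 (mod 103).
Multiplying by 21⁻¹ = 54 gives x ≡ 54·55 = 2970 = 28·103 + 86 ≡ 86 (mod 103).
Check: σ(86) = 21·86 + 73 = 1879 = 18·103 + 25 ≡ 25 (mod 103).

86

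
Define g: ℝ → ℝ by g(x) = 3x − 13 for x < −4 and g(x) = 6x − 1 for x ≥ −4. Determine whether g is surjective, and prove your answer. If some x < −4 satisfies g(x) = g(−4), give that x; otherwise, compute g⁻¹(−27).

-14/3

Both pieces are strictly increasing (slopes 3 and 6), so each is injective on its own interval.
The left piece maps (−∞, −4) onto (−∞, −25); the right piece maps [−4, ∞) onto [−25, ∞).
These images together cover ℝ, so g is surjective.
Because the two images are disjoint, no x < −4 has g(x) = g(−4), so we compute g⁻¹(−27): −27 lies in (−∞, −25), so solve 3x − 13 = −27: x = (−27 + 13)/3 = −14/3.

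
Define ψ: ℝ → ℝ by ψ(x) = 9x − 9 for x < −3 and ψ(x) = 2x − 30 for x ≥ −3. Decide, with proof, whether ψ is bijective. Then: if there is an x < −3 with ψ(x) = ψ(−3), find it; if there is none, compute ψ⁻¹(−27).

3/2

Both pieces are strictly increasing (slopes 9 and 2), so each is injective on its own interval.
The left piece maps (−∞, −3) onto (−∞, −36); the right piece maps [−3, ∞) onto [−36, ∞).
Since −36 = −36, the images partition ℝ: ψ is injective and surjective, hence bijective.
Because the two images are disjoint, no x < −3 has ψ(x) = ψ(−3), so we compute ψ⁻¹(−27): −27 lies in [−36, ∞), so solve 2x − 30 = −27: x = (−27 + 30)/2 = 3/2.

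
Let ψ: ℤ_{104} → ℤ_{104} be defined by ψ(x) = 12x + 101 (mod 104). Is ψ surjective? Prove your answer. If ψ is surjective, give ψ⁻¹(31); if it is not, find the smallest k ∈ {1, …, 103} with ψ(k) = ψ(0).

Since gcd(12, 104) = 4, we have 12x ≡ 0 (mod 4) for all x, so ψ(x) ≡ 1 (mod 4).
But 0 ≢ 1 (mod 4), so 0 ∈ ℤ_{104} has no preimage. So ψ is not surjective.
Since ψ is not surjective, we find the least positive k with ψ(k) = ψ(0): this means 12k ≡ 0 (mod 104), i.e. 104 ∣ 12k. Since gcd(12, 104) = 4, dividing through by 4 this holds exactly when 26 ∣ 3k, and as gcd(3, 26) = 1, exactly when 26 ∣ k.
The smallest positive such k is 26.

26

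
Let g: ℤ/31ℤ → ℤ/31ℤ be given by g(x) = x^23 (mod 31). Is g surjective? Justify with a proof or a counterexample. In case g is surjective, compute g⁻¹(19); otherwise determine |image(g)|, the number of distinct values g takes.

Since 31 is prime, the nonzero elements of ℤ/31ℤ form a cyclic group of order 30.
As gcd(23, 30) = 1, raising to the 23rd power is a bijection on this group: if a^23 ≡ b^23 then (ab^{−1})^23 = 1, and the only element of order dividing gcd(23, 30) = 1 is 1, so a = b.
With g(0) = 0 this makes g injective on all of ℤ/31ℤ, hence bijective (finite equal-size domain and codomain). In particular g is surjective.
Since g is surjective, we find the preimage of 19. The inverse of x ↦ x^23 on (ℤ/31ℤ)^× is x ↦ x^17, because 23·17 = 391 = 13·30 + 1 ≡ 1 (mod 30) and x^{30} = 1 for x ≠ 0 (Fermat). So g⁻¹(19) = 19^17 mod 31.
Repeated squaring mod 31: 19^1 ≡ 19, 19^2 ≡ 19² = 361 ≡ 20, 19^4 ≡ 20² = 400 ≡ 28, 19^8 ≡ 28² = 784 ≡ 9, 19^16 ≡ 9² = 81 ≡ 19. Since 17 = 16 + 1, 19^17 ≡ 19·19: 19·19 = 361 ≡ 20. So 19^17 ≡ 20 (mod 31).
Hence g⁻¹(19) = 20.

20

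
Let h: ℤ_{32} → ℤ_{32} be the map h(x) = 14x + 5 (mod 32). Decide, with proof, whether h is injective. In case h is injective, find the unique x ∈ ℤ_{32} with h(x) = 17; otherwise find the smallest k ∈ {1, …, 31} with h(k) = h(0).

16

We have gcd(14, 32) = 2 > 1. Taking a = 0 and b = 16: h(0) = 5 and h(16) = 14·16 + 5 = 229 ≡ 5 (mod 32).
So h(0) = h(16) while 0 ≠ 16, thus h is not injective.
Since h is not injective, we find the least positive k with h(k) = h(0): this means 14k ≡ 0 (mod 32), i.e. 32 ∣ 14k. Since gcd(14, 32) = 2, dividing through by 2 this holds exactly when 16 ∣ 7k, and as gcd(7, 16) = 1, exactly when 16 ∣ k.
The smallest positive such k is 16.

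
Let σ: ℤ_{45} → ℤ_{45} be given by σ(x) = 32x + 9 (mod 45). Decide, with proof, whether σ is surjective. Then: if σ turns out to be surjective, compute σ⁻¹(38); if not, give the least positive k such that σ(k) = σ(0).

22

Since gcd(32, 45) = 1, 32 is invertible modulo 45. Euclid's algorithm: 45 = 1·32 + 13, 32 = 2·13 + 6, 13 = 2·6 + 1; back-substituting gives 1 = 38·32 − 27·45, so 32⁻¹ ≡ 38 (mod 45).
For any y ∈ ℤ_{45}, x = 38(y − 9) mod 45 satisfies σ(x) = 32·38(y − 9) + 9 ≡ y (since 32·38 ≡ 1 mod 45). So every y has a preimage.
Hence σ is surjective.
Since σ is surjective, we compute σ⁻¹(38): solve 32x + 9 ≡ 38 (mod 45), i.e. 32x ≡ 29 (mod 45).
Multiplying by 32⁻¹ = 38 gives x ≡ 38·29 = 1102 = 24·45 + 22 ≡ 22 (mod 45).
Check: σ(22) = 32·22 + 9 = 713 = 15·45 + 38 ≡ 38 (mod 45).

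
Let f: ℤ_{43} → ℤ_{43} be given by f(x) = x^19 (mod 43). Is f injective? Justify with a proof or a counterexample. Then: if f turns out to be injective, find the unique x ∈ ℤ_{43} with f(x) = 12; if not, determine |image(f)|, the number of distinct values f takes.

5

Since 43 is prime, the nonzero elements of ℤ_{43} form a cyclic group of order 42.
As gcd(19, 42) = 1, raising to the 19th power is a bijection on this group: if a^19 ≡ b^19 then (ab^{−1})^19 = 1, and the only element of order dividing gcd(19, 42) = 1 is 1, so a = b.
With f(0) = 0 this makes f injective on all of ℤ_{43}, hence bijective (finite equal-size domain and codomain). In particular f is injective.
Since f is injective, we find the preimage of 12. The inverse of x ↦ x^19 on (ℤ_{43})^× is x ↦ x^31, because 19·31 = 589 = 14·42 + 1 ≡ 1 (mod 42) and x^{42} = 1 for x ≠ 0 (Fermat). So f⁻¹(12) = 12^31 mod 43.
Repeated squaring mod 43: 12^1 ≡ 12, 12^2 ≡ 12² = 144 ≡ 15, 12^4 ≡ 15² = 225 ≡ 10, 12^8 ≡ 10² = 100 ≡ 14, 12^16 ≡ 14² = 196 ≡ 24. Since 31 = 16 + 8 + 4 + 2 + 1, 12^31 ≡ 24·14·10·15·12: 24·14 = 336 ≡ 35, then 35·10 = 350 ≡ 6, then 6·15 = 90 ≡ 4, then 4·12 = 48 ≡ 5. So 12^31 ≡ 5 (mod 43).
Hence f⁻¹(12) = 5.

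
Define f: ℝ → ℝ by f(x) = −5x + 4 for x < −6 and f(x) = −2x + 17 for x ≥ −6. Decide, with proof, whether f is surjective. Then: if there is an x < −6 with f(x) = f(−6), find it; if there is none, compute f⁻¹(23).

Both pieces are strictly decreasing (slopes −5 and −2), so each is injective on its own interval.
The left piece maps (−∞, −6) onto (34, ∞); the right piece maps [−6, ∞) onto (−∞, 29].
The union (34, ∞) ∪ (−∞, 29] omits the interval between 34 and 29; in particular 34 has no preimage. So f is not surjective.
Because the two images are disjoint, no x < −6 has f(x) = f(−6), so we compute f⁻¹(23): 23 lies in (−∞, 29], so solve −2x + 17 = 23: x = (23 − 17)/(−2) = −3.

-3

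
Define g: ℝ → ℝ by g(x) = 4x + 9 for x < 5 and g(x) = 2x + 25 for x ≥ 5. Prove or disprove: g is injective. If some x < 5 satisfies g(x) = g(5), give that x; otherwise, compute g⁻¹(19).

5/2

Both pieces are strictly increasing (slopes 4 and 2), so each is injective on its own interval.
The left piece maps (−∞, 5) onto (−∞, 29); the right piece maps [5, ∞) onto [35, ∞).
These images are disjoint, so no value is attained by both pieces. So g is injective.
Because the two images are disjoint, no x < 5 has g(x) = g(5), so we compute g⁻¹(19): 19 lies in (−∞, 29), so solve 4x + 9 = 19: x = (19 − 9)/4 = 5/2.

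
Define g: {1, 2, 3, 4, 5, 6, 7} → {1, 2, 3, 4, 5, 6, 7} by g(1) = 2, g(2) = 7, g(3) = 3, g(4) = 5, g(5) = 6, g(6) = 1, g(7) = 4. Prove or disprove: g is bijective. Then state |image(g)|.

7

The values 2, 7, 3, 5, 6, 1, 4 are a permutation of {1, 2, 3, 4, 5, 6, 7}: each element appears exactly once.
So g is injective and surjective, hence bijective.
The image of g is {1, 2, 3, 4, 5, 6, 7}, which has 7 elements.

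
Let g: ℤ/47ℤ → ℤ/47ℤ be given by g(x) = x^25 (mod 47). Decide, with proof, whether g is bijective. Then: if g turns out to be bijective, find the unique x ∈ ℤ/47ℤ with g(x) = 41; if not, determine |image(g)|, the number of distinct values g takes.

10

Since 47 is prime, the nonzero elements of ℤ/47ℤ form a cyclic group of order 46.
As gcd(25, 46) = 1, raising to the 25th power is a bijection on this group: if u^25 ≡ v^25 then (uv^{−1})^25 = 1, and the only element of order dividing gcd(25, 46) = 1 is 1, so u = v.
With g(0) = 0 this makes g injective on all of ℤ/47ℤ, hence bijective (finite equal-size domain and codomain). In particular g is bijective.
Since g is bijective, we find the preimage of 41. The inverse of x ↦ x^25 on (ℤ/47ℤ)^× is x ↦ x^35, because 25·35 = 875 = 19·46 + 1 ≡ 1 (mod 46) and x^{46} = 1 for x ≠ 0 (Fermat). So g⁻¹(41) = 41^35 mod 47.
Repeated squaring mod 47: 41^1 ≡ 41, 41^2 ≡ 41² = 1681 ≡ 36, 41^4 ≡ 36² = 1296 ≡ 27, 41^8 ≡ 27² = 729 ≡ 24, 41^16 ≡ 24² = 576 ≡ 12, 41^32 ≡ 12² = 144 ≡ 3. Since 35 = 32 + 2 + 1, 41^35 ≡ 3·36·41: 3·36 = 108 ≡ 14, then 14·41 = 574 ≡ 10. So 41^35 ≡ 10 (mod 47).
Hence g⁻¹(41) = 10.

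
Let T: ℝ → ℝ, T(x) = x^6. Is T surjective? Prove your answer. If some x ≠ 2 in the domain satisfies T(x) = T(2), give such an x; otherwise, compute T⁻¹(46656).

-2

Since 6 is even, x^6 ≥ 0 for all x ∈ ℝ, so −1 ∈ ℝ has no preimage. So T is not surjective.
For the follow-up, such an x exists: taking x = −2 ∈ ℝ gives T(−2) = 64 = T(2) with −2 ≠ 2.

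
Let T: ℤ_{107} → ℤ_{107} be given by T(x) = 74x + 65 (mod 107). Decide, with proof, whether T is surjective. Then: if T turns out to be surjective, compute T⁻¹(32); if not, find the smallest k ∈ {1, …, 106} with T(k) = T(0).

Since gcd(74, 107) = 1, 74 is invertible modulo 107. Euclid's algorithm: 107 = 1·74 + 33, 74 = 2·33 + 8, 33 = 4·8 + 1; back-substituting gives 1 = 94·74 − 65·107, so 74⁻¹ ≡ 94 (mod 107).
Then y ↦ 94(y − 65) is a two-sided inverse to T, so every y ∈ ℤ_{107} has a preimage.
Therefore T is surjective.
Since T is surjective, we compute T⁻¹(32): solve 74x + 65 ≡ 32 (mod 107), i.e. 74x ≡ 74 (mod 107).
Multiplying by 74⁻¹ = 94 gives x ≡ 94·74 = 6956 = 65·107 + 1 ≡ 1 (mod 107).
Check: T(1) = 74·1 + 65 = 139 = 1·107 + 32 ≡ 32 (mod 107).

1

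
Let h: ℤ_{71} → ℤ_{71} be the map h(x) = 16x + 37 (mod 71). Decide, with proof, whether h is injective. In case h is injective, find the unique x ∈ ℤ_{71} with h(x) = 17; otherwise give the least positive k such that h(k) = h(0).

52

Recall that h is injective if h(u) = h(v) implies u = v.
If h(u) = h(v), then 16u ≡ 16v (mod 71). Because gcd(16, 71) = 1, we may cancel 16 to get u ≡ v (mod 71).
Therefore h is injective.
We now compute 16⁻¹ mod 71 explicitly. Euclid's algorithm: 71 = 4·16 + 7, 16 = 2·7 + 2, 7 = 3·2 + 1; back-substituting gives 1 = 40·16 − 9·71, so 16⁻¹ ≡ 40 (mod 71).
Since h is injective, we compute h⁻¹(17): solve 16x + 37 ≡ 17 (mod 71), i.e. 16x ≡ 51 (mod 71).
Multiplying by 16⁻¹ = 40 gives x ≡ 40·51 = 2040 = 28·71 + 52 ≡ 52 (mod 71).
Check: h(52) = 16·52 + 37 = 869 = 12·71 + 17 ≡ 17 (mod 71).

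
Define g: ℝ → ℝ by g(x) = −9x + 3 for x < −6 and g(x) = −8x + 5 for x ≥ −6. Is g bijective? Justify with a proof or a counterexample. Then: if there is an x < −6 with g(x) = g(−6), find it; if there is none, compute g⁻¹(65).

Both pieces are strictly decreasing (slopes −9 and −8), so each is injective on its own interval.
The left piece maps (−∞, −6) onto (57, ∞); the right piece maps [−6, ∞) onto (−∞, 53].
The images leave a gap (57 has no preimage), so g is not surjective, hence not bijective.
Because the two images are disjoint, no x < −6 has g(x) = g(−6), so we compute g⁻¹(65): 65 lies in (57, ∞), so solve −9x + 3 = 65: x = (65 − 3)/(−9) = −62/9.

-62/9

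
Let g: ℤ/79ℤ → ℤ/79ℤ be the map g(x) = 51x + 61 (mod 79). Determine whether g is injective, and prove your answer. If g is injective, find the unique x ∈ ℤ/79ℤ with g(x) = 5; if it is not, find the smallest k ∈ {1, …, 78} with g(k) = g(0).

2

Suppose g(x_1) = g(x_2) in ℤ/79ℤ. Then 51x_1 + 61 ≡ 51x_2 + 61 (mod 79), thus 51(x_1 − x_2) ≡ 0 (mod 79).
Since gcd(51, 79) = 1, 51 is invertible modulo 79, so x_1 − x_2 ≡ 0 (mod 79), i.e. x_1 = x_2.
Therefore g is injective.
We now compute 51⁻¹ mod 79 explicitly. Euclid's algorithm: 79 = 1·51 + 28, 51 = 1·28 + 23, 28 = 1·23 + 5, 23 = 4·5 + 3, 5 = 1·3 + 2, 3 = 1·2 + 1; back-substituting gives 1 = 31·51 − 20·79, so 51⁻¹ ≡ 31 (mod 79).
Since g is injective, we find g⁻¹(5): we need 51x ≡ 5 − 61 ≡ 23 (mod 79). Using 51⁻¹ = 31: x ≡ 31·23 = 713 = 9·79 + 2, so x = 2.
Check: g(2) = 51·2 + 61 = 163 = 2·79 + 5 ≡ 5 (mod 79).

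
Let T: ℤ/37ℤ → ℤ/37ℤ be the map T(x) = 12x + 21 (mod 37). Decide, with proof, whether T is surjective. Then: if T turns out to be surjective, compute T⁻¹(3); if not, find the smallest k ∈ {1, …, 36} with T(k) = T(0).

By definition, T is surjective if every y in the codomain equals T(x) for some x in the domain.
Since gcd(12, 37) = 1, 12 is invertible modulo 37. Euclid's algorithm: 37 = 3·12 + 1; back-substituting gives 1 = 34·12 − 11·37, so 12⁻¹ ≡ 34 (mod 37).
Then y ↦ 34(y − 21) is a two-sided inverse to T, so every y ∈ ℤ/37ℤ has a preimage.
So T is surjective.
Since T is surjective, we compute T⁻¹(3): solve 12x + 21 ≡ 3 (mod 37), i.e. 12x ≡ 19 (mod 37).
Multiplying by 12⁻¹ = 34 gives x ≡ 34·19 = 646 = 17·37 + 17 ≡ 17 (mod 37).
Check: T(17) = 12·17 + 21 = 225 = 6·37 + 3 ≡ 3 (mod 37).

17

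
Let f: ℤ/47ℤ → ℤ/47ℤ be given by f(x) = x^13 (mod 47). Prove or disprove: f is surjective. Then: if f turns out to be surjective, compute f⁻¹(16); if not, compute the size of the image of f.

Since 47 is prime, the nonzero elements of ℤ/47ℤ form a cyclic group of order 46.
As gcd(13, 46) = 1, raising to the 13th power is a bijection on this group: if a^13 ≡ b^13 then (ab^{−1})^13 = 1, and the only element of order dividing gcd(13, 46) = 1 is 1, so a = b.
With f(0) = 0 this makes f injective on all of ℤ/47ℤ, hence bijective (finite equal-size domain and codomain). In particular f is surjective.
Since f is surjective, we find the preimage of 16. The inverse of x ↦ x^13 on (ℤ/47ℤ)^× is x ↦ x^39, because 13·39 = 507 = 11·46 + 1 ≡ 1 (mod 46) and x^{46} = 1 for x ≠ 0 (Fermat). So f⁻¹(16) = 16^39 mod 47.
Repeated squaring mod 47: 16^1 ≡ 16, 16^2 ≡ 16² = 256 ≡ 21, 16^4 ≡ 21² = 441 ≡ 18, 16^8 ≡ 18² = 324 ≡ 42, 16^16 ≡ 42² = 1764 ≡ 25, 16^32 ≡ 25² = 625 ≡ 14. Since 39 = 32 + 4 + 2 + 1, 16^39 ≡ 14·18·21·16: 14·18 = 252 ≡ 17, then 17·21 = 357 ≡ 28, then 28·16 = 448 ≡ 25. So 16^39 ≡ 25 (mod 47).
Hence f⁻¹(16) = 25.

25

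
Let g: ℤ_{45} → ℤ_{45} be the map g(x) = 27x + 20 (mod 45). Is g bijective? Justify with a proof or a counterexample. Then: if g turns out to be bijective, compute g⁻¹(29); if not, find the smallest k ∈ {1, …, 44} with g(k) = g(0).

5

We have gcd(27, 45) = 9 > 1. Taking s = 0 and t = 5: g(0) = 20 and g(5) = 27·5 + 20 = 155 ≡ 20 (mod 45).
So g(0) = g(5) while 0 ≠ 5, thus g is not injective, hence not bijective.
Since g is not bijective, we find the least positive k with g(k) = g(0): this means 27k ≡ 0 (mod 45), i.e. 45 ∣ 27k. Since gcd(27, 45) = 9, dividing through by 9 this holds exactly when 5 ∣ 3k, and as gcd(3, 5) = 1, exactly when 5 ∣ k.
The smallest positive such k is 5.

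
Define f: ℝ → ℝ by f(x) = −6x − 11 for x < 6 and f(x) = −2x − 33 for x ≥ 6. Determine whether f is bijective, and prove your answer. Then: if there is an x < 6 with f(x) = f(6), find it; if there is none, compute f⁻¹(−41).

17/3

Both pieces are strictly decreasing (slopes −6 and −2), so each is injective on its own interval.
The left piece maps (−∞, 6) onto (−47, ∞); the right piece maps [6, ∞) onto (−∞, −45].
These images overlap. In particular f(6) = −45 (right piece), and solving −6x − 11 = −45 on the left piece gives x = 17/3 < 6.
So f(17/3) = f(6) with 17/3 ≠ 6, and f is not injective, hence not bijective. This x = 17/3 is the requested value below 6.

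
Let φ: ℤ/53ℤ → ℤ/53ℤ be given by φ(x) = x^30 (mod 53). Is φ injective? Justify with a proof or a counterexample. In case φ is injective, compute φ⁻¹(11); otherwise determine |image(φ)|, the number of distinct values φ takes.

φ(26): Repeated squaring mod 53: 26^1 ≡ 26, 26^2 ≡ 26² = 676 ≡ 40, 26^4 ≡ 40² = 1600 ≡ 10, 26^8 ≡ 10² = 100 ≡ 47, 26^16 ≡ 47² = 2209 ≡ 36. Since 30 = 16 + 8 + 4 + 2, 26^30 ≡ 36·47·10·40: 36·47 = 1692 ≡ 49, then 49·10 = 490 ≡ 13, then 13·40 = 520 ≡ 43. So 26^30 ≡ 43 (mod 53).
φ(27): Repeated squaring mod 53: 27^1 ≡ 27, 27^2 ≡ 27² = 729 ≡ 40, 27^4 ≡ 40² = 1600 ≡ 10, 27^8 ≡ 10² = 100 ≡ 47, 27^16 ≡ 47² = 2209 ≡ 36. Since 30 = 16 + 8 + 4 + 2, 27^30 ≡ 36·47·10·40: 36·47 = 1692 ≡ 49, then 49·10 = 490 ≡ 13, then 13·40 = 520 ≡ 43. So 27^30 ≡ 43 (mod 53).
So φ(26) = φ(27) = 43 while 26 ≠ 27, thus φ is not injective.
Since φ is not injective, we determine |image(φ)|. Computing x^30 mod 53 for each x (by repeated squaring, reducing mod 53 at every step), the values φ(0), φ(1), …, φ(52) are: 0, 1, 37, 25, 44, 11, 24, 16, 38, 42, 36, 13, 40, 47, 9, 10, 28, 46, 17, 6, 7, 29, 4, 52, 49, 15, 43, 43, 15, 49, 52, 4, 29, 7, 6, 17, 46, 28, 10, 9, 47, 40, 13, 36, 42, 38, 16, 24, 11, 44, 25, 37, 1.
The distinct values are {0, 1, 4, 6, 7, 9, 10, 11, 13, 15, 16, 17, 24, 25, 28, 29, 36, 37, 38, 40, 42, 43, 44, 46, 47, 49, 52}; there are 27 of them.

27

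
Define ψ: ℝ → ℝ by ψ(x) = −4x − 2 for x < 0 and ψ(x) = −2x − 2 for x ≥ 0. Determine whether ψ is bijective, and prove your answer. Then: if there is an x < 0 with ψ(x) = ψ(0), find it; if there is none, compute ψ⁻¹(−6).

Both pieces are strictly decreasing (slopes −4 and −2), so each is injective on its own interval.
The left piece maps (−∞, 0) onto (−2, ∞); the right piece maps [0, ∞) onto (−∞, −2].
Since −2 = −2, the images partition ℝ: ψ is injective and surjective, hence bijective.
Because the two images are disjoint, no x < 0 has ψ(x) = ψ(0), so we compute ψ⁻¹(−6): −6 lies in (−∞, −2], so solve −2x − 2 = −6: x = (−6 + 2)/(−2) = 2.

2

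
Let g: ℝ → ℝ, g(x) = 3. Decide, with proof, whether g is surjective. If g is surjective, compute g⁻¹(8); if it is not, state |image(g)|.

1

Recall: g is surjective if every y in the codomain equals g(x) for some x in the domain.
g(x) = 3 for all x, so 4 has no preimage and g is not surjective.
Since g is not surjective, we state |image(g)|: the image of g is {3}, which has 1 element.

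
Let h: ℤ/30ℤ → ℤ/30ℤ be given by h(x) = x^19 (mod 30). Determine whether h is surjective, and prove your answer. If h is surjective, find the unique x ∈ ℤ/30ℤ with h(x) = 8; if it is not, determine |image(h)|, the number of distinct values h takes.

2

Computing x^19 mod 30 for each x (by repeated squaring, reducing mod 30 at every step), the values h(0), h(1), …, h(29) are: 0, 1, 8, 27, 4, 5, 6, 13, 2, 9, 10, 11, 18, 7, 14, 15, 16, 23, 12, 19, 20, 21, 28, 17, 24, 25, 26, 3, 22, 29.
Every element of ℤ/30ℤ appears exactly once in this list, so h is a bijection, and in particular surjective.
Since h is surjective, we read off the preimage of 8 from the same table: h(2) = 8, so h⁻¹(8) = 2.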